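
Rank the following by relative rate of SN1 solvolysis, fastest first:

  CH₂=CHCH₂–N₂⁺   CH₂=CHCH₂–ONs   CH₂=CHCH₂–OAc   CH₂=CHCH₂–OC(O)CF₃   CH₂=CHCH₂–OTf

CH₂=CHCH₂–N₂⁺ > CH₂=CHCH₂–OTf > CH₂=CHCH₂–ONs > CH₂=CHCH₂–OC(O)CF₃ > CH₂=CHCH₂–OAc

Same R in every case — rank the leaving groups.
A good leaving group is a weak base: the lower the pKₐ of its conjugate acid, the more readily it departs.
CH₂=CHCH₂–N₂⁺ loses N₂: no meaningful conjugate acid; N₂ departs as an exceptionally stable neutral molecule
CH₂=CHCH₂–OTf loses OTf⁻: pKₐ(CF₃SO₃H (triflic acid)) ≈ -14
CH₂=CHCH₂–ONs loses ONs⁻: pKₐ(p-O₂NC₆H₄SO₃H) ≈ -3.5
CH₂=CHCH₂–OC(O)CF₃ loses CF₃COO⁻: pKₐ(CF₃COOH) ≈ 0.2
CH₂=CHCH₂–OAc loses AcO⁻: pKₐ(CH₃COOH) ≈ 4.8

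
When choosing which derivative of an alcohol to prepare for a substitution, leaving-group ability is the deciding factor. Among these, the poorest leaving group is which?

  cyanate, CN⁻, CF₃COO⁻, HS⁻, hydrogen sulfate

Leaving-group ability tracks the stability of the departed species; conjugate-acid pKₐ is the usual yardstick (lower pKₐ → better LG).
hydrogen sulfate: pKₐ(H₂SO₄) ≈ -3
CF₃COO⁻: pKₐ(CF₃COOH) ≈ 0.2
cyanate: pKₐ(HOCN) ≈ 3.5
HS⁻: pKₐ(H₂S) ≈ 7
CN⁻: pKₐ(HCN) ≈ 9.2

CN⁻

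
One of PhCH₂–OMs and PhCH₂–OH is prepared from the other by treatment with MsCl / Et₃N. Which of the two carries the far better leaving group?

From PhCH₂–OH the departing group would be OH⁻ (pKₐ(H₂O) ≈ 15.7). Strong base; essentially never leaves without prior activation.
From PhCH₂–OMs the leaving group is OMs⁻ (pKₐ(CH₃SO₃H (MsOH)) ≈ -1.9). Resonance-delocalised alkanesulfonate.
Treatment with MsCl / Et₃N works by converting the hydroxyl into a mesylate, making PhCH₂–OMs enormously more reactive.

PhCH₂–OMs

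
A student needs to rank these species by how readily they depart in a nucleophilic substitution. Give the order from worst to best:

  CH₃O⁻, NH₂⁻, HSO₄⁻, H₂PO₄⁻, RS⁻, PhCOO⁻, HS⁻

HSO₄⁻: pKₐ(H₂SO₄) ≈ -3 — conjugate base of a strong mineral acid
H₂PO₄⁻: pKₐ(H₃PO₄) ≈ 2.1
PhCOO⁻: pKₐ(C₆H₅COOH) ≈ 4.2
HS⁻: pKₐ(H₂S) ≈ 7
RS⁻: pKₐ(RSH (a thiol)) ≈ 10.5 — moderately basic; rarely leaves without activation
CH₃O⁻: pKₐ(CH₃OH) ≈ 15.5
NH₂⁻: pKₐ(NH₃) ≈ 38 — extremely strong base; never a leaving group
Listed from poorest to best leaving group as asked.

NH₂⁻ < CH₃O⁻ < RS⁻ < HS⁻ < PhCOO⁻ < H₂PO₄⁻ < HSO₄⁻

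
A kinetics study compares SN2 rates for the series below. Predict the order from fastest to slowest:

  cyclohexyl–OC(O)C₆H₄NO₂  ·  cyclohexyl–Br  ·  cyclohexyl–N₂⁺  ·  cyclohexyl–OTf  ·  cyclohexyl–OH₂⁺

cyclohexyl–N₂⁺ > cyclohexyl–OTf > cyclohexyl–Br > cyclohexyl–OH₂⁺ > cyclohexyl–OC(O)C₆H₄NO₂

With the same alkyl group throughout, only the leaving group differentiates the rates.
Leaving-group ability tracks the stability of the departed species; conjugate-acid pKₐ is the usual yardstick (lower pKₐ → better LG).
cyclohexyl–N₂⁺ loses N₂: no meaningful conjugate acid; N₂ departs as an exceptionally stable neutral molecule
cyclohexyl–OTf loses OTf⁻: pKₐ(CF₃SO₃H (triflic acid)) ≈ -14
cyclohexyl–Br loses Br⁻: pKₐ(HBr) ≈ -9
cyclohexyl–OH₂⁺ loses H₂O: pKₐ(H₃O⁺) ≈ -1.7
cyclohexyl–OC(O)C₆H₄NO₂ loses p-O₂N–C₆H₄–COO⁻: pKₐ(p-nitrobenzoic acid) ≈ 3.4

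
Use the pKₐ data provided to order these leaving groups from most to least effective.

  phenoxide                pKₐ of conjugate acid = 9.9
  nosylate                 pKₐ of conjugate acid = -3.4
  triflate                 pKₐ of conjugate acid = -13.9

triflate > nosylate > phenoxide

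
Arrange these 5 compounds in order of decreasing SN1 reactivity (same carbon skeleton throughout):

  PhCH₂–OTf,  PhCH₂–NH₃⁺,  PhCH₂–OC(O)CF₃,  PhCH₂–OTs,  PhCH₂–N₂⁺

PhCH₂–N₂⁺ > PhCH₂–OTf > PhCH₂–OTs > PhCH₂–OC(O)CF₃ > PhCH₂–NH₃⁺

Identical carbon frameworks mean the comparison reduces to leaving-group quality.
The more stable X⁻ (or X) is on its own — i.e. the weaker a base it is — the better a leaving group it makes.
PhCH₂–N₂⁺ loses N₂: no meaningful conjugate acid; N₂ departs as an exceptionally stable neutral molecule
PhCH₂–OTf loses OTf⁻: pKₐ(CF₃SO₃H (triflic acid)) ≈ -14
PhCH₂–OTs loses OTs⁻: pKₐ(p-CH₃C₆H₄SO₃H (TsOH)) ≈ -2.8
PhCH₂–OC(O)CF₃ loses CF₃COO⁻: pKₐ(CF₃COOH) ≈ 0.2
PhCH₂–NH₃⁺ loses NH₃: pKₐ(NH₄⁺) ≈ 9.2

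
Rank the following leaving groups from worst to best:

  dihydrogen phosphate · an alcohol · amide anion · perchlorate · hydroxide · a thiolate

amide anion < hydroxide < a thiolate < dihydrogen phosphate < an alcohol < perchlorate

The more stable X⁻ (or X) is on its own — i.e. the weaker a base it is — the better a leaving group it makes.
perchlorate: pKₐ(HClO₄) ≈ -10
an alcohol: pKₐ(R'OH₂⁺) ≈ -2.4 — neutral; leaves from a protonated ether (an oxonium ion, R–O(H)R'⁺)
dihydrogen phosphate: pKₐ(H₃PO₄) ≈ 2.1 — moderate base; biological leaving group after further activation
a thiolate: pKₐ(RSH (a thiol)) ≈ 10.5 — moderately basic; rarely leaves without activation
hydroxide: pKₐ(H₂O) ≈ 15.7
amide anion: pKₐ(NH₃) ≈ 38 — extremely strong base; never a leaving group
Reversing gives the worst-to-best order requested.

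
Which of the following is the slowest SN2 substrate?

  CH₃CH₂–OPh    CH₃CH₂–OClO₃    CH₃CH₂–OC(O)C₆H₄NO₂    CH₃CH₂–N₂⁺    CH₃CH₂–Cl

CH₃CH₂–OPh

Same R in every case — rank the leaving groups.
The more stable X⁻ (or X) is on its own — i.e. the weaker a base it is — the better a leaving group it makes.
CH₃CH₂–N₂⁺ loses N₂: no meaningful conjugate acid; N₂ departs as an exceptionally stable neutral molecule
CH₃CH₂–OClO₃ loses ClO₄⁻: pKₐ(HClO₄) ≈ -10
CH₃CH₂–Cl loses Cl⁻: pKₐ(HCl) ≈ -7
CH₃CH₂–OC(O)C₆H₄NO₂ loses p-O₂N–C₆H₄–COO⁻: pKₐ(p-nitrobenzoic acid) ≈ 3.4
CH₃CH₂–OPh loses PhO⁻: pKₐ(C₆H₅OH (phenol)) ≈ 10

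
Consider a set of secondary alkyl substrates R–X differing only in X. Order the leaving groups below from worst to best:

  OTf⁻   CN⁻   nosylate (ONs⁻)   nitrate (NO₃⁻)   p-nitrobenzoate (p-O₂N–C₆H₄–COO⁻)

Rank by basicity of the departing species: weakest base leaves most easily.
OTf⁻: pKₐ(CF₃SO₃H (triflic acid)) ≈ -14 — charge spread over three oxygens and a CF₃ group; the premier leaving group in synthesis
nosylate (ONs⁻): pKₐ(p-O₂NC₆H₄SO₃H) ≈ -3.5 — p-nitro group further stabilises the sulfonate
nitrate (NO₃⁻): pKₐ(HNO₃) ≈ -1.3 — resonance-delocalised over three oxygens
p-nitrobenzoate (p-O₂N–C₆H₄–COO⁻): pKₐ(p-nitrobenzoic acid) ≈ 3.4 — electron-withdrawing nitro group stabilises the carboxylate
CN⁻: pKₐ(HCN) ≈ 9.2
Listed from poorest to best leaving group as asked.

CN⁻ < p-nitrobenzoate (p-O₂N–C₆H₄–COO⁻) < nitrate (NO₃⁻) < nosylate (ONs⁻) < OTf⁻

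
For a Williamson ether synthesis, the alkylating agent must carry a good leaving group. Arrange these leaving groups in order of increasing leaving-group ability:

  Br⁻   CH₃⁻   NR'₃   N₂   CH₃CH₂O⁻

Rank by basicity of the departing species: weakest base leaves most easily.
N₂: no meaningful conjugate acid; N₂ departs as an exceptionally stable neutral molecule
Br⁻: pKₐ(HBr) ≈ -9
NR'₃: pKₐ(R'₃NH⁺) ≈ 10.7
CH₃CH₂O⁻: pKₐ(CH₃CH₂OH) ≈ 16
CH₃⁻: pKₐ(CH₄) ≈ 48
Listed from poorest to best leaving group as asked.

CH₃⁻ < CH₃CH₂O⁻ < NR'₃ < Br⁻ < N₂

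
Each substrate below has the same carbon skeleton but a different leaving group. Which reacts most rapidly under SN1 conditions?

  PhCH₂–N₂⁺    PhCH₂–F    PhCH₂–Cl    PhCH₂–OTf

Identical carbon frameworks mean the comparison reduces to leaving-group quality.
Leaving-group ability tracks the stability of the departed species; conjugate-acid pKₐ is the usual yardstick (lower pKₐ → better LG).
PhCH₂–N₂⁺ loses N₂: no meaningful conjugate acid; N₂ departs as an exceptionally stable neutral molecule
PhCH₂–OTf loses OTf⁻: pKₐ(CF₃SO₃H (triflic acid)) ≈ -14
PhCH₂–Cl loses Cl⁻: pKₐ(HCl) ≈ -7
PhCH₂–F loses F⁻: pKₐ(HF) ≈ 3.2

PhCH₂–N₂⁺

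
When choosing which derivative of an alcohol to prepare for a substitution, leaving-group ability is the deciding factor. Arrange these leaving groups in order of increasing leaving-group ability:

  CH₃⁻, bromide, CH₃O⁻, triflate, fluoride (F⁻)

The more stable X⁻ (or X) is on its own — i.e. the weaker a base it is — the better a leaving group it makes.
triflate: pKₐ(CF₃SO₃H (triflic acid)) ≈ -14
bromide: pKₐ(HBr) ≈ -9
fluoride (F⁻): pKₐ(HF) ≈ 3.2
CH₃O⁻: pKₐ(CH₃OH) ≈ 15.5
CH₃⁻: pKₐ(CH₄) ≈ 48
Reversing gives the worst-to-best order requested.

CH₃⁻ < CH₃O⁻ < fluoride (F⁻) < bromide < triflate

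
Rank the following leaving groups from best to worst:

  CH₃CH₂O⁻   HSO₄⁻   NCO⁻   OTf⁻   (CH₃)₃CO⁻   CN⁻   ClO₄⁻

OTf⁻ > ClO₄⁻ > HSO₄⁻ > NCO⁻ > CN⁻ > CH₃CH₂O⁻ > (CH₃)₃CO⁻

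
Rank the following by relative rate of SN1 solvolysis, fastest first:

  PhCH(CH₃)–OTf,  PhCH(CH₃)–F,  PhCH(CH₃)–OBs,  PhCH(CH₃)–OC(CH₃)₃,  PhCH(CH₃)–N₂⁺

Same R in every case — rank the leaving groups.
Rank by basicity of the departing species: weakest base leaves most easily.
PhCH(CH₃)–N₂⁺ loses N₂: no meaningful conjugate acid; N₂ departs as an exceptionally stable neutral molecule
PhCH(CH₃)–OTf loses OTf⁻: pKₐ(CF₃SO₃H (triflic acid)) ≈ -14
PhCH(CH₃)–OBs loses OBs⁻: pKₐ(p-BrC₆H₄SO₃H) ≈ -2.8
PhCH(CH₃)–F loses F⁻: pKₐ(HF) ≈ 3.2
PhCH(CH₃)–OC(CH₃)₃ loses (CH₃)₃CO⁻: pKₐ(t-BuOH) ≈ 18

PhCH(CH₃)–N₂⁺ > PhCH(CH₃)–OTf > PhCH(CH₃)–OBs > PhCH(CH₃)–F > PhCH(CH₃)–OC(CH₃)₃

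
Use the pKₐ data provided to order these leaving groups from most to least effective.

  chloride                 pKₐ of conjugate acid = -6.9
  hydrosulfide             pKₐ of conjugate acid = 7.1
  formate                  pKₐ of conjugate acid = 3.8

chloride > formate > hydrosulfide

Lower conjugate-acid pKₐ ⇒ weaker base ⇒ better leaving group.
Sorting by the given values: chloride (-6.9), formate (3.8), hydrosulfide (7.1).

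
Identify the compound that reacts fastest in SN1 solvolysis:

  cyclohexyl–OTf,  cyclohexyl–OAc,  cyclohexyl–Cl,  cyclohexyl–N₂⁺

Identical carbon frameworks mean the comparison reduces to leaving-group quality.
Leaving-group ability tracks the stability of the departed species; conjugate-acid pKₐ is the usual yardstick (lower pKₐ → better LG).
cyclohexyl–N₂⁺ loses N₂: no meaningful conjugate acid; N₂ departs as an exceptionally stable neutral molecule
cyclohexyl–OTf loses OTf⁻: pKₐ(CF₃SO₃H (triflic acid)) ≈ -14
cyclohexyl–Cl loses Cl⁻: pKₐ(HCl) ≈ -7
cyclohexyl–OAc loses AcO⁻: pKₐ(CH₃COOH) ≈ 4.8

cyclohexyl–N₂⁺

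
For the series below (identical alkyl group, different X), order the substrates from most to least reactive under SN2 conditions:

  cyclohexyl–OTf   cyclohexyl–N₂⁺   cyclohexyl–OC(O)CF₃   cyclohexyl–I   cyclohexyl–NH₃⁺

cyclohexyl–N₂⁺ > cyclohexyl–OTf > cyclohexyl–I > cyclohexyl–OC(O)CF₃ > cyclohexyl–NH₃⁺

Identical carbon frameworks mean the comparison reduces to leaving-group quality.
Leaving-group ability tracks the stability of the departed species; conjugate-acid pKₐ is the usual yardstick (lower pKₐ → better LG).
cyclohexyl–N₂⁺ loses N₂: no meaningful conjugate acid; N₂ departs as an exceptionally stable neutral molecule
cyclohexyl–OTf loses OTf⁻: pKₐ(CF₃SO₃H (triflic acid)) ≈ -14
cyclohexyl–I loses I⁻: pKₐ(HI) ≈ -10
cyclohexyl–OC(O)CF₃ loses CF₃COO⁻: pKₐ(CF₃COOH) ≈ 0.2
cyclohexyl–NH₃⁺ loses NH₃: pKₐ(NH₄⁺) ≈ 9.2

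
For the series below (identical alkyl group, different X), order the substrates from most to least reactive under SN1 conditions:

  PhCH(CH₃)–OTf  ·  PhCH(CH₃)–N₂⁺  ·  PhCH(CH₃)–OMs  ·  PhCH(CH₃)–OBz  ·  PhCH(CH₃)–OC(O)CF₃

PhCH(CH₃)–N₂⁺ > PhCH(CH₃)–OTf > PhCH(CH₃)–OMs > PhCH(CH₃)–OC(O)CF₃ > PhCH(CH₃)–OBz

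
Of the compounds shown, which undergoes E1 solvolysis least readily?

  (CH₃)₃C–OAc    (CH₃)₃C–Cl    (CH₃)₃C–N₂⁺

Identical carbon frameworks mean the comparison reduces to leaving-group quality.
Rank by basicity of the departing species: weakest base leaves most easily.
(CH₃)₃C–N₂⁺ loses N₂: no meaningful conjugate acid; N₂ departs as an exceptionally stable neutral molecule
(CH₃)₃C–Cl loses Cl⁻: pKₐ(HCl) ≈ -7
(CH₃)₃C–OAc loses AcO⁻: pKₐ(CH₃COOH) ≈ 4.8

(CH₃)₃C–OAc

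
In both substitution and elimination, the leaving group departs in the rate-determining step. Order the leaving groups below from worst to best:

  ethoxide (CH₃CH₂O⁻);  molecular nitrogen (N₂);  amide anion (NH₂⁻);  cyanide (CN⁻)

molecular nitrogen (N₂): no meaningful conjugate acid; N₂ departs as an exceptionally stable neutral molecule
cyanide (CN⁻): pKₐ(HCN) ≈ 9.2
ethoxide (CH₃CH₂O⁻): pKₐ(CH₃CH₂OH) ≈ 16
amide anion (NH₂⁻): pKₐ(NH₃) ≈ 38
Reversing gives the worst-to-best order requested.

amide anion (NH₂⁻) < ethoxide (CH₃CH₂O⁻) < cyanide (CN⁻) < molecular nitrogen (N₂)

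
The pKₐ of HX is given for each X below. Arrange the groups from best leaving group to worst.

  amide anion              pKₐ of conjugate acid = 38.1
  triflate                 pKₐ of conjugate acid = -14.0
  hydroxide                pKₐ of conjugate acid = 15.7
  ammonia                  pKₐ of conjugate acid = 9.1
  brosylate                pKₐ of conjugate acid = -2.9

Lower conjugate-acid pKₐ ⇒ weaker base ⇒ better leaving group.
Sorting by the given values: triflate (-14.0), brosylate (-2.9), ammonia (9.1), hydroxide (15.7), amide anion (38.1).

triflate > brosylate > ammonia > hydroxide > amide anion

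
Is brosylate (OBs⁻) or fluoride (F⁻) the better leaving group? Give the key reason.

brosylate (OBs⁻) is the better leaving group.
pKₐ(p-BrC₆H₄SO₃H) ≈ -2.8 versus pKₐ(HF) ≈ 3.2: brosylate (OBs⁻) is the much weaker base.
Arenesulfonate with a p-bromo substituent.

brosylate (OBs⁻)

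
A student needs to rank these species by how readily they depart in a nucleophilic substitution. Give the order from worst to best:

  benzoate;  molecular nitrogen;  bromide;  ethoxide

The more stable X⁻ (or X) is on its own — i.e. the weaker a base it is — the better a leaving group it makes.
molecular nitrogen: no meaningful conjugate acid; N₂ departs as an exceptionally stable neutral molecule
bromide: pKₐ(HBr) ≈ -9
benzoate: pKₐ(C₆H₅COOH) ≈ 4.2
ethoxide: pKₐ(CH₃CH₂OH) ≈ 16
Reversing gives the worst-to-best order requested.

ethoxide < benzoate < bromide < molecular nitrogen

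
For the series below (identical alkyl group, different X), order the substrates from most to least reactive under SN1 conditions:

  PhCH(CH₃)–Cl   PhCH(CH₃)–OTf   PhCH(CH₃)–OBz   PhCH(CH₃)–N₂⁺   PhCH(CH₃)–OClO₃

PhCH(CH₃)–N₂⁺ > PhCH(CH₃)–OTf > PhCH(CH₃)–OClO₃ > PhCH(CH₃)–Cl > PhCH(CH₃)–OBz

The skeletons are identical, so relative rate is governed entirely by leaving-group ability.
Leaving-group ability tracks the stability of the departed species; conjugate-acid pKₐ is the usual yardstick (lower pKₐ → better LG).
PhCH(CH₃)–N₂⁺ loses N₂: no meaningful conjugate acid; N₂ departs as an exceptionally stable neutral molecule
PhCH(CH₃)–OTf loses OTf⁻: pKₐ(CF₃SO₃H (triflic acid)) ≈ -14
PhCH(CH₃)–OClO₃ loses ClO₄⁻: pKₐ(HClO₄) ≈ -10
PhCH(CH₃)–Cl loses Cl⁻: pKₐ(HCl) ≈ -7
PhCH(CH₃)–OBz loses PhCOO⁻: pKₐ(C₆H₅COOH) ≈ 4.2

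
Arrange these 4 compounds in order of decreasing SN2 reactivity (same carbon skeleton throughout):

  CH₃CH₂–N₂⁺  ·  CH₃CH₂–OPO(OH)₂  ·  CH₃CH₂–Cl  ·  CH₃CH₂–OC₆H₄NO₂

CH₃CH₂–N₂⁺ > CH₃CH₂–Cl > CH₃CH₂–OPO(OH)₂ > CH₃CH₂–OC₆H₄NO₂

Identical carbon frameworks mean the comparison reduces to leaving-group quality.
Leaving-group ability tracks the stability of the departed species; conjugate-acid pKₐ is the usual yardstick (lower pKₐ → better LG).
CH₃CH₂–N₂⁺ loses N₂: no meaningful conjugate acid; N₂ departs as an exceptionally stable neutral molecule
CH₃CH₂–Cl loses Cl⁻: pKₐ(HCl) ≈ -7
CH₃CH₂–OPO(OH)₂ loses H₂PO₄⁻: pKₐ(H₃PO₄) ≈ 2.1
CH₃CH₂–OC₆H₄NO₂ loses p-O₂N–C₆H₄–O⁻: pKₐ(p-nitrophenol) ≈ 7.2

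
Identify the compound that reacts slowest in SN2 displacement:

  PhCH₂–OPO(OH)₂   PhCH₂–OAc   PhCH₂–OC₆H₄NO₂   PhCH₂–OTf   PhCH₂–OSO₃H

The skeletons are identical, so relative rate is governed entirely by leaving-group ability.
A good leaving group is a weak base: the lower the pKₐ of its conjugate acid, the more readily it departs.
PhCH₂–OTf loses OTf⁻: pKₐ(CF₃SO₃H (triflic acid)) ≈ -14
PhCH₂–OSO₃H loses HSO₄⁻: pKₐ(H₂SO₄) ≈ -3
PhCH₂–OPO(OH)₂ loses H₂PO₄⁻: pKₐ(H₃PO₄) ≈ 2.1
PhCH₂–OAc loses AcO⁻: pKₐ(CH₃COOH) ≈ 4.8
PhCH₂–OC₆H₄NO₂ loses p-O₂N–C₆H₄–O⁻: pKₐ(p-nitrophenol) ≈ 7.2

PhCH₂–OC₆H₄NO₂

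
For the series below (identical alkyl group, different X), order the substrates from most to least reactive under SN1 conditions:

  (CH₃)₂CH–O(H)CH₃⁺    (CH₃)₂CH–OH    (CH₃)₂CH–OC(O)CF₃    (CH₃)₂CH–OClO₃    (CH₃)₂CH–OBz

(CH₃)₂CH–OClO₃ > (CH₃)₂CH–O(H)CH₃⁺ > (CH₃)₂CH–OC(O)CF₃ > (CH₃)₂CH–OBz > (CH₃)₂CH–OH

With the same alkyl group throughout, only the leaving group differentiates the rates.
Leaving-group ability tracks the stability of the departed species; conjugate-acid pKₐ is the usual yardstick (lower pKₐ → better LG).
(CH₃)₂CH–OClO₃ loses ClO₄⁻: pKₐ(HClO₄) ≈ -10
(CH₃)₂CH–O(H)CH₃⁺ loses R'OH: pKₐ(R'OH₂⁺) ≈ -2.4
(CH₃)₂CH–OC(O)CF₃ loses CF₃COO⁻: pKₐ(CF₃COOH) ≈ 0.2
(CH₃)₂CH–OBz loses PhCOO⁻: pKₐ(C₆H₅COOH) ≈ 4.2
(CH₃)₂CH–OH loses OH⁻: pKₐ(H₂O) ≈ 15.7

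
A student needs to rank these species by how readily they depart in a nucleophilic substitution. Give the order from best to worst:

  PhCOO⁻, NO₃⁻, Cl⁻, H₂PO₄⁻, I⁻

I⁻ > Cl⁻ > NO₃⁻ > H₂PO₄⁻ > PhCOO⁻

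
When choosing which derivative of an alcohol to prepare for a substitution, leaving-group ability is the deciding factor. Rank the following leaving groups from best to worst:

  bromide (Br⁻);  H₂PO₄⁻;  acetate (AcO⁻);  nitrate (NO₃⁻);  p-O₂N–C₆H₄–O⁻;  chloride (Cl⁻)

bromide (Br⁻) > chloride (Cl⁻) > nitrate (NO₃⁻) > H₂PO₄⁻ > acetate (AcO⁻) > p-O₂N–C₆H₄–O⁻

Rank by basicity of the departing species: weakest base leaves most easily.
bromide (Br⁻): pKₐ(HBr) ≈ -9 — weak base; good leaving group
chloride (Cl⁻): pKₐ(HCl) ≈ -7
nitrate (NO₃⁻): pKₐ(HNO₃) ≈ -1.3 — resonance-delocalised over three oxygens
H₂PO₄⁻: pKₐ(H₃PO₄) ≈ 2.1 — moderate base; biological leaving group after further activation
acetate (AcO⁻): pKₐ(CH₃COOH) ≈ 4.8 — resonance-stabilised but still a weak base
p-O₂N–C₆H₄–O⁻: pKₐ(p-nitrophenol) ≈ 7.2 — nitro group delocalises the charge; the classic chromogenic LG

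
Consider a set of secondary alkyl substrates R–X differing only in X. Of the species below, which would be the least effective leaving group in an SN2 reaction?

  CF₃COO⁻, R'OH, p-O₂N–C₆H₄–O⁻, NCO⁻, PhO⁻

PhO⁻

Leaving-group ability tracks the stability of the departed species; conjugate-acid pKₐ is the usual yardstick (lower pKₐ → better LG).
R'OH: pKₐ(R'OH₂⁺) ≈ -2.4
CF₃COO⁻: pKₐ(CF₃COOH) ≈ 0.2
NCO⁻: pKₐ(HOCN) ≈ 3.5
p-O₂N–C₆H₄–O⁻: pKₐ(p-nitrophenol) ≈ 7.2
PhO⁻: pKₐ(C₆H₅OH (phenol)) ≈ 10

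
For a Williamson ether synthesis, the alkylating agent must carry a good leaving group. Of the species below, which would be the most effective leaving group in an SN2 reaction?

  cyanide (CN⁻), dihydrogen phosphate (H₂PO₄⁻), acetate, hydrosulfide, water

water

Rank by basicity of the departing species: weakest base leaves most easily.
water: pKₐ(H₃O⁺) ≈ -1.7
dihydrogen phosphate (H₂PO₄⁻): pKₐ(H₃PO₄) ≈ 2.1
acetate: pKₐ(CH₃COOH) ≈ 4.8
hydrosulfide: pKₐ(H₂S) ≈ 7
cyanide (CN⁻): pKₐ(HCN) ≈ 9.2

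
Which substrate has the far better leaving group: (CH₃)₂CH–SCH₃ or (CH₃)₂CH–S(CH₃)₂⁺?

(CH₃)₂CH–S(CH₃)₂⁺

From (CH₃)₂CH–SCH₃ the departing group would be RS⁻ (pKₐ(RSH (a thiol)) ≈ 10.5). Moderately basic; rarely leaves without activation.
From (CH₃)₂CH–S(CH₃)₂⁺ the leaving group is SR'₂ (pKₐ(R'₂SH⁺) ≈ -7). Neutral; leaves from a sulfonium salt (R–SR'₂⁺).
(In practice (CH₃)₂CH–S(CH₃)₂⁺ is made from (CH₃)₂CH–SCH₃ by S-methylation with CH₃I, allowing neutral dimethyl sulfide, rather than methanethiolate, to depart.)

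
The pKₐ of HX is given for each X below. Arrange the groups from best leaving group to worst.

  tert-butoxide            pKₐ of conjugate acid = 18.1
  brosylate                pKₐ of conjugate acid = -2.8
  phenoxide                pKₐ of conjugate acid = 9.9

brosylate > phenoxide > tert-butoxide

Lower conjugate-acid pKₐ ⇒ weaker base ⇒ better leaving group.
Sorting by the given values: brosylate (-2.8), phenoxide (9.9), tert-butoxide (18.1).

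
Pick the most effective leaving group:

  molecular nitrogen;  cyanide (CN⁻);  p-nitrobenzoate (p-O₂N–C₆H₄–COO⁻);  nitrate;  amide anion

molecular nitrogen

molecular nitrogen: no meaningful conjugate acid; N₂ departs as an exceptionally stable neutral molecule
nitrate: pKₐ(HNO₃) ≈ -1.3
p-nitrobenzoate (p-O₂N–C₆H₄–COO⁻): pKₐ(p-nitrobenzoic acid) ≈ 3.4
cyanide (CN⁻): pKₐ(HCN) ≈ 9.2
amide anion: pKₐ(NH₃) ≈ 38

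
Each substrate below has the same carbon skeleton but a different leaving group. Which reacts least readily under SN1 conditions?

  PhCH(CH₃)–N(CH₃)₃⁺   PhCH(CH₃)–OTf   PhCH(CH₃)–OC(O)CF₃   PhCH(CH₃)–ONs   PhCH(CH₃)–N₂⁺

PhCH(CH₃)–N(CH₃)₃⁺

The skeletons are identical, so relative rate is governed entirely by leaving-group ability.
Rank by basicity of the departing species: weakest base leaves most easily.
PhCH(CH₃)–N₂⁺ loses N₂: no meaningful conjugate acid; N₂ departs as an exceptionally stable neutral molecule
PhCH(CH₃)–OTf loses OTf⁻: pKₐ(CF₃SO₃H (triflic acid)) ≈ -14
PhCH(CH₃)–ONs loses ONs⁻: pKₐ(p-O₂NC₆H₄SO₃H) ≈ -3.5
PhCH(CH₃)–OC(O)CF₃ loses CF₃COO⁻: pKₐ(CF₃COOH) ≈ 0.2
PhCH(CH₃)–N(CH₃)₃⁺ loses NR'₃: pKₐ(R'₃NH⁺) ≈ 10.7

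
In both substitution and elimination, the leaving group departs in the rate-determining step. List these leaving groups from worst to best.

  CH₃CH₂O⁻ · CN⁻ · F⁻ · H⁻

H⁻ < CH₃CH₂O⁻ < CN⁻ < F⁻

A good leaving group is a weak base: the lower the pKₐ of its conjugate acid, the more readily it departs.
F⁻: pKₐ(HF) ≈ 3.2
CN⁻: pKₐ(HCN) ≈ 9.2 — sp carbon stabilises the charge somewhat, but still a poor LG
CH₃CH₂O⁻: pKₐ(CH₃CH₂OH) ≈ 16
H⁻: pKₐ(H₂) ≈ 36 — extremely strong base; leaves only in special hydride-transfer contexts
The question asks for worst first, so the sequence is read in increasing leaving-group ability.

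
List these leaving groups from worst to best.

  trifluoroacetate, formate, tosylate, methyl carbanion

A good leaving group is a weak base: the lower the pKₐ of its conjugate acid, the more readily it departs.
tosylate: pKₐ(p-CH₃C₆H₄SO₃H (TsOH)) ≈ -2.8 — resonance-delocalised arenesulfonate
trifluoroacetate: pKₐ(CF₃COOH) ≈ 0.2
formate: pKₐ(HCOOH) ≈ 3.8 — resonance-stabilised carboxylate
methyl carbanion: pKₐ(CH₄) ≈ 48 — unstabilised carbanion; the worst conceivable leaving group
The question asks for worst first, so the sequence is read in increasing leaving-group ability.

methyl carbanion < formate < trifluoroacetate < tosylate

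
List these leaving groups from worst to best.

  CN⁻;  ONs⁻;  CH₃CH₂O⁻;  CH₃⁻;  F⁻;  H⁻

Leaving-group ability tracks the stability of the departed species; conjugate-acid pKₐ is the usual yardstick (lower pKₐ → better LG).
ONs⁻: pKₐ(p-O₂NC₆H₄SO₃H) ≈ -3.5
F⁻: pKₐ(HF) ≈ 3.2
CN⁻: pKₐ(HCN) ≈ 9.2
CH₃CH₂O⁻: pKₐ(CH₃CH₂OH) ≈ 16
H⁻: pKₐ(H₂) ≈ 36
CH₃⁻: pKₐ(CH₄) ≈ 48
The question asks for worst first, so the sequence is read in increasing leaving-group ability.

CH₃⁻ < H⁻ < CH₃CH₂O⁻ < CN⁻ < F⁻ < ONs⁻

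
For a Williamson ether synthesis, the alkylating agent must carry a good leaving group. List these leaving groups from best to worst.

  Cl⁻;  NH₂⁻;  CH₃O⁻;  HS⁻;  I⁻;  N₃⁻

I⁻: pKₐ(HI) ≈ -10 — large, highly polarisable; very weak base
Cl⁻: pKₐ(HCl) ≈ -7 — moderately weak base
N₃⁻: pKₐ(HN₃) ≈ 4.7 — linear, resonance-stabilised
HS⁻: pKₐ(H₂S) ≈ 7
CH₃O⁻: pKₐ(CH₃OH) ≈ 15.5 — strong base; alkoxides do not leave unassisted
NH₂⁻: pKₐ(NH₃) ≈ 38

I⁻ > Cl⁻ > N₃⁻ > HS⁻ > CH₃O⁻ > NH₂⁻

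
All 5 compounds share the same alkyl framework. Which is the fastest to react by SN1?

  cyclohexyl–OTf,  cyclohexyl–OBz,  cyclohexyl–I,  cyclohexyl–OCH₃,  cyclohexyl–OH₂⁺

cyclohexyl–OTf

The skeletons are identical, so relative rate is governed entirely by leaving-group ability.
A good leaving group is a weak base: the lower the pKₐ of its conjugate acid, the more readily it departs.
cyclohexyl–OTf loses OTf⁻: pKₐ(CF₃SO₃H (triflic acid)) ≈ -14
cyclohexyl–I loses I⁻: pKₐ(HI) ≈ -10
cyclohexyl–OH₂⁺ loses H₂O: pKₐ(H₃O⁺) ≈ -1.7
cyclohexyl–OBz loses PhCOO⁻: pKₐ(C₆H₅COOH) ≈ 4.2
cyclohexyl–OCH₃ loses CH₃O⁻: pKₐ(CH₃OH) ≈ 15.5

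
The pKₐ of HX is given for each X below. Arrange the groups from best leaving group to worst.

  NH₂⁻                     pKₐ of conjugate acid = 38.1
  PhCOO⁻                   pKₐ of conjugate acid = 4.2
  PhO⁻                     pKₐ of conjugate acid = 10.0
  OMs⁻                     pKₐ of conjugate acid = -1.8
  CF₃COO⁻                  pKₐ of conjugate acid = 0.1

Lower conjugate-acid pKₐ ⇒ weaker base ⇒ better leaving group.
Sorting by the given values: OMs⁻ (-1.8), CF₃COO⁻ (0.1), PhCOO⁻ (4.2), PhO⁻ (10.0), NH₂⁻ (38.1).

OMs⁻ > CF₃COO⁻ > PhCOO⁻ > PhO⁻ > NH₂⁻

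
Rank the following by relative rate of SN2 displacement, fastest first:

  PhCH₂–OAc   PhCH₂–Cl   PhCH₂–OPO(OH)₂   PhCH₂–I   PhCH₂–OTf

The skeletons are identical, so relative rate is governed entirely by leaving-group ability.
The more stable X⁻ (or X) is on its own — i.e. the weaker a base it is — the better a leaving group it makes.
PhCH₂–OTf loses OTf⁻: pKₐ(CF₃SO₃H (triflic acid)) ≈ -14
PhCH₂–I loses I⁻: pKₐ(HI) ≈ -10
PhCH₂–Cl loses Cl⁻: pKₐ(HCl) ≈ -7
PhCH₂–OPO(OH)₂ loses H₂PO₄⁻: pKₐ(H₃PO₄) ≈ 2.1
PhCH₂–OAc loses AcO⁻: pKₐ(CH₃COOH) ≈ 4.8

PhCH₂–OTf > PhCH₂–I > PhCH₂–Cl > PhCH₂–OPO(OH)₂ > PhCH₂–OAc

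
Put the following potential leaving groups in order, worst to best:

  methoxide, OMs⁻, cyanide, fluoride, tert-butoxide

tert-butoxide < methoxide < cyanide < fluoride < OMs⁻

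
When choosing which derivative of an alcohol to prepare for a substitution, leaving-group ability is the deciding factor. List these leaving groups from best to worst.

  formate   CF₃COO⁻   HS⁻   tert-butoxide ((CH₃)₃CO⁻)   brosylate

A good leaving group is a weak base: the lower the pKₐ of its conjugate acid, the more readily it departs.
brosylate: pKₐ(p-BrC₆H₄SO₃H) ≈ -2.8
CF₃COO⁻: pKₐ(CF₃COOH) ≈ 0.2
formate: pKₐ(HCOOH) ≈ 3.8
HS⁻: pKₐ(H₂S) ≈ 7
tert-butoxide ((CH₃)₃CO⁻): pKₐ(t-BuOH) ≈ 18

brosylate > CF₃COO⁻ > formate > HS⁻ > tert-butoxide ((CH₃)₃CO⁻)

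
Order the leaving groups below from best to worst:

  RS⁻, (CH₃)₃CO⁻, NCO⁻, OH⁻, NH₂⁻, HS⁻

A good leaving group is a weak base: the lower the pKₐ of its conjugate acid, the more readily it departs.
NCO⁻: pKₐ(HOCN) ≈ 3.5
HS⁻: pKₐ(H₂S) ≈ 7
RS⁻: pKₐ(RSH (a thiol)) ≈ 10.5
OH⁻: pKₐ(H₂O) ≈ 15.7
(CH₃)₃CO⁻: pKₐ(t-BuOH) ≈ 18
NH₂⁻: pKₐ(NH₃) ≈ 38

NCO⁻ > HS⁻ > RS⁻ > OH⁻ > (CH₃)₃CO⁻ > NH₂⁻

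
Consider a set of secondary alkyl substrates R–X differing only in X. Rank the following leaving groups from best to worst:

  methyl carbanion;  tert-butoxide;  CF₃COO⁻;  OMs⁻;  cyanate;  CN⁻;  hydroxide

OMs⁻ > CF₃COO⁻ > cyanate > CN⁻ > hydroxide > tert-butoxide > methyl carbanion

Rank by basicity of the departing species: weakest base leaves most easily.
OMs⁻: pKₐ(CH₃SO₃H (MsOH)) ≈ -1.9 — resonance-delocalised alkanesulfonate
CF₃COO⁻: pKₐ(CF₃COOH) ≈ 0.2
cyanate: pKₐ(HOCN) ≈ 3.5 — resonance between N and O
CN⁻: pKₐ(HCN) ≈ 9.2
hydroxide: pKₐ(H₂O) ≈ 15.7 — strong base; essentially never leaves without prior activation
tert-butoxide: pKₐ(t-BuOH) ≈ 18
methyl carbanion: pKₐ(CH₄) ≈ 48 — unstabilised carbanion; the worst conceivable leaving group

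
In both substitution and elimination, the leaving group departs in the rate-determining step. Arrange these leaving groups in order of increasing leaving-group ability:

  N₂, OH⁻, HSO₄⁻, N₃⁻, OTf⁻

Rank by basicity of the departing species: weakest base leaves most easily.
N₂: no meaningful conjugate acid; N₂ departs as an exceptionally stable neutral molecule
OTf⁻: pKₐ(CF₃SO₃H (triflic acid)) ≈ -14
HSO₄⁻: pKₐ(H₂SO₄) ≈ -3
N₃⁻: pKₐ(HN₃) ≈ 4.7
OH⁻: pKₐ(H₂O) ≈ 15.7
The question asks for worst first, so the sequence is read in increasing leaving-group ability.

OH⁻ < N₃⁻ < HSO₄⁻ < OTf⁻ < N₂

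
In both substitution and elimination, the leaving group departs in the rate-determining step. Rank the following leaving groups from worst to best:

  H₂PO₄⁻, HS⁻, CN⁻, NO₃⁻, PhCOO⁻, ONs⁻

CN⁻ < HS⁻ < PhCOO⁻ < H₂PO₄⁻ < NO₃⁻ < ONs⁻

ONs⁻: pKₐ(p-O₂NC₆H₄SO₃H) ≈ -3.5 — p-nitro group further stabilises the sulfonate
NO₃⁻: pKₐ(HNO₃) ≈ -1.3 — resonance-delocalised over three oxygens
H₂PO₄⁻: pKₐ(H₃PO₄) ≈ 2.1 — moderate base; biological leaving group after further activation
PhCOO⁻: pKₐ(C₆H₅COOH) ≈ 4.2 — aryl carboxylate
HS⁻: pKₐ(H₂S) ≈ 7 — larger and more polarisable than the oxygen analogue
CN⁻: pKₐ(HCN) ≈ 9.2 — sp carbon stabilises the charge somewhat, but still a poor LG
The question asks for worst first, so the sequence is read in increasing leaving-group ability.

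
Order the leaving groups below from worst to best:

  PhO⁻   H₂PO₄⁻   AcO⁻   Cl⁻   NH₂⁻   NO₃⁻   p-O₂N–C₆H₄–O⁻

NH₂⁻ < PhO⁻ < p-O₂N–C₆H₄–O⁻ < AcO⁻ < H₂PO₄⁻ < NO₃⁻ < Cl⁻

Leaving-group ability tracks the stability of the departed species; conjugate-acid pKₐ is the usual yardstick (lower pKₐ → better LG).
Cl⁻: pKₐ(HCl) ≈ -7
NO₃⁻: pKₐ(HNO₃) ≈ -1.3
H₂PO₄⁻: pKₐ(H₃PO₄) ≈ 2.1
AcO⁻: pKₐ(CH₃COOH) ≈ 4.8
p-O₂N–C₆H₄–O⁻: pKₐ(p-nitrophenol) ≈ 7.2
PhO⁻: pKₐ(C₆H₅OH (phenol)) ≈ 10
NH₂⁻: pKₐ(NH₃) ≈ 38
The question asks for worst first, so the sequence is read in increasing leaving-group ability.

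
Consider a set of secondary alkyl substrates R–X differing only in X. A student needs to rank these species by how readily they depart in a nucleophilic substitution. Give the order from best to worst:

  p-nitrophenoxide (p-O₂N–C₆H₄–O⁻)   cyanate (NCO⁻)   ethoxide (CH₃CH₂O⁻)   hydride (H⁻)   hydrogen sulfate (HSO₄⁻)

Leaving-group ability tracks the stability of the departed species; conjugate-acid pKₐ is the usual yardstick (lower pKₐ → better LG).
hydrogen sulfate (HSO₄⁻): pKₐ(H₂SO₄) ≈ -3 — conjugate base of a strong mineral acid
cyanate (NCO⁻): pKₐ(HOCN) ≈ 3.5
p-nitrophenoxide (p-O₂N–C₆H₄–O⁻): pKₐ(p-nitrophenol) ≈ 7.2
ethoxide (CH₃CH₂O⁻): pKₐ(CH₃CH₂OH) ≈ 16
hydride (H⁻): pKₐ(H₂) ≈ 36

hydrogen sulfate (HSO₄⁻) > cyanate (NCO⁻) > p-nitrophenoxide (p-O₂N–C₆H₄–O⁻) > ethoxide (CH₃CH₂O⁻) > hydride (H⁻)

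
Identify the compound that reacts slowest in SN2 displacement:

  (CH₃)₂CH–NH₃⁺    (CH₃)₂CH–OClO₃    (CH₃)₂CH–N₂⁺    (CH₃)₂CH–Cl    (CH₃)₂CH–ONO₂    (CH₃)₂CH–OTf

The skeletons are identical, so relative rate is governed entirely by leaving-group ability.
Leaving-group ability tracks the stability of the departed species; conjugate-acid pKₐ is the usual yardstick (lower pKₐ → better LG).
(CH₃)₂CH–N₂⁺ loses N₂: no meaningful conjugate acid; N₂ departs as an exceptionally stable neutral molecule
(CH₃)₂CH–OTf loses OTf⁻: pKₐ(CF₃SO₃H (triflic acid)) ≈ -14
(CH₃)₂CH–OClO₃ loses ClO₄⁻: pKₐ(HClO₄) ≈ -10
(CH₃)₂CH–Cl loses Cl⁻: pKₐ(HCl) ≈ -7
(CH₃)₂CH–ONO₂ loses NO₃⁻: pKₐ(HNO₃) ≈ -1.3
(CH₃)₂CH–NH₃⁺ loses NH₃: pKₐ(NH₄⁺) ≈ 9.2

(CH₃)₂CH–NH₃⁺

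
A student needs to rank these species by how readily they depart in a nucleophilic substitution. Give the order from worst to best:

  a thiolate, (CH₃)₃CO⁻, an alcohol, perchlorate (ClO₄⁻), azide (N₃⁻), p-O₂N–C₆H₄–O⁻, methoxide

(CH₃)₃CO⁻ < methoxide < a thiolate < p-O₂N–C₆H₄–O⁻ < azide (N₃⁻) < an alcohol < perchlorate (ClO₄⁻)

perchlorate (ClO₄⁻): pKₐ(HClO₄) ≈ -10 — extremely weak base; rarely used for safety reasons
an alcohol: pKₐ(R'OH₂⁺) ≈ -2.4
azide (N₃⁻): pKₐ(HN₃) ≈ 4.7 — linear, resonance-stabilised
p-O₂N–C₆H₄–O⁻: pKₐ(p-nitrophenol) ≈ 7.2 — nitro group delocalises the charge; the classic chromogenic LG
a thiolate: pKₐ(RSH (a thiol)) ≈ 10.5 — moderately basic; rarely leaves without activation
methoxide: pKₐ(CH₃OH) ≈ 15.5 — strong base; alkoxides do not leave unassisted
(CH₃)₃CO⁻: pKₐ(t-BuOH) ≈ 18
Listed from poorest to best leaving group as asked.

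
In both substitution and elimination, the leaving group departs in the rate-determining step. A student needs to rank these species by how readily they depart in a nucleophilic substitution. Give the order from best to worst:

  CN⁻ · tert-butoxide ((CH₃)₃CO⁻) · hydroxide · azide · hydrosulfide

Leaving-group ability tracks the stability of the departed species; conjugate-acid pKₐ is the usual yardstick (lower pKₐ → better LG).
azide: pKₐ(HN₃) ≈ 4.7 — linear, resonance-stabilised
hydrosulfide: pKₐ(H₂S) ≈ 7
CN⁻: pKₐ(HCN) ≈ 9.2
hydroxide: pKₐ(H₂O) ≈ 15.7
tert-butoxide ((CH₃)₃CO⁻): pKₐ(t-BuOH) ≈ 18 — bulky, strongly basic alkoxide

azide > hydrosulfide > CN⁻ > hydroxide > tert-butoxide ((CH₃)₃CO⁻)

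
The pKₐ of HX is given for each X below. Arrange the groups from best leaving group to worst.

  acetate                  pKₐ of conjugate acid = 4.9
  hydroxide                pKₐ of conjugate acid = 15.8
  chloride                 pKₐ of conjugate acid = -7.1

Lower conjugate-acid pKₐ ⇒ weaker base ⇒ better leaving group.
Sorting by the given values: chloride (-7.1), acetate (4.9), hydroxide (15.8).

chloride > acetate > hydroxide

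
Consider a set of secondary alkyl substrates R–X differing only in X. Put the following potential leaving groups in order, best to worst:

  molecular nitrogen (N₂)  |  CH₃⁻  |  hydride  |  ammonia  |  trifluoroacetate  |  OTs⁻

molecular nitrogen (N₂) > OTs⁻ > trifluoroacetate > ammonia > hydride > CH₃⁻

Rank by basicity of the departing species: weakest base leaves most easily.
molecular nitrogen (N₂): no meaningful conjugate acid; N₂ departs as an exceptionally stable neutral molecule
OTs⁻: pKₐ(p-CH₃C₆H₄SO₃H (TsOH)) ≈ -2.8
trifluoroacetate: pKₐ(CF₃COOH) ≈ 0.2
ammonia: pKₐ(NH₄⁺) ≈ 9.2
hydride: pKₐ(H₂) ≈ 36
CH₃⁻: pKₐ(CH₄) ≈ 48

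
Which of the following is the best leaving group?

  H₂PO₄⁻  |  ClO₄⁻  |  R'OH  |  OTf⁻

Leaving-group ability tracks the stability of the departed species; conjugate-acid pKₐ is the usual yardstick (lower pKₐ → better LG).
OTf⁻: pKₐ(CF₃SO₃H (triflic acid)) ≈ -14
ClO₄⁻: pKₐ(HClO₄) ≈ -10
R'OH: pKₐ(R'OH₂⁺) ≈ -2.4
H₂PO₄⁻: pKₐ(H₃PO₄) ≈ 2.1

OTf⁻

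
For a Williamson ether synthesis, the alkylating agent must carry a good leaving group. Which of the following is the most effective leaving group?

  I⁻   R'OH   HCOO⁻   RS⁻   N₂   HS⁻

The more stable X⁻ (or X) is on its own — i.e. the weaker a base it is — the better a leaving group it makes.
N₂: no meaningful conjugate acid; N₂ departs as an exceptionally stable neutral molecule
I⁻: pKₐ(HI) ≈ -10
R'OH: pKₐ(R'OH₂⁺) ≈ -2.4
HCOO⁻: pKₐ(HCOOH) ≈ 3.8
HS⁻: pKₐ(H₂S) ≈ 7
RS⁻: pKₐ(RSH (a thiol)) ≈ 10.5

N₂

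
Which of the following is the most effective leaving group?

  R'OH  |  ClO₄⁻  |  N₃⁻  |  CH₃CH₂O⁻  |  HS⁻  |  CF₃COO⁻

A good leaving group is a weak base: the lower the pKₐ of its conjugate acid, the more readily it departs.
ClO₄⁻: pKₐ(HClO₄) ≈ -10
R'OH: pKₐ(R'OH₂⁺) ≈ -2.4
CF₃COO⁻: pKₐ(CF₃COOH) ≈ 0.2
N₃⁻: pKₐ(HN₃) ≈ 4.7
HS⁻: pKₐ(H₂S) ≈ 7
CH₃CH₂O⁻: pKₐ(CH₃CH₂OH) ≈ 16

ClO₄⁻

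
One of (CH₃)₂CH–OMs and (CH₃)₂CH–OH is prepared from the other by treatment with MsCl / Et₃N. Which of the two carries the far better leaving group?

(CH₃)₂CH–OMs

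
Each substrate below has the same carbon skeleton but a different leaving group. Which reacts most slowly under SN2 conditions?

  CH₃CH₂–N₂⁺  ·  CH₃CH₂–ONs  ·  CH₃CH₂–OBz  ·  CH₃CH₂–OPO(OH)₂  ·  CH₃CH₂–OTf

Identical carbon frameworks mean the comparison reduces to leaving-group quality.
Leaving-group ability tracks the stability of the departed species; conjugate-acid pKₐ is the usual yardstick (lower pKₐ → better LG).
CH₃CH₂–N₂⁺ loses N₂: no meaningful conjugate acid; N₂ departs as an exceptionally stable neutral molecule
CH₃CH₂–OTf loses OTf⁻: pKₐ(CF₃SO₃H (triflic acid)) ≈ -14
CH₃CH₂–ONs loses ONs⁻: pKₐ(p-O₂NC₆H₄SO₃H) ≈ -3.5
CH₃CH₂–OPO(OH)₂ loses H₂PO₄⁻: pKₐ(H₃PO₄) ≈ 2.1
CH₃CH₂–OBz loses PhCOO⁻: pKₐ(C₆H₅COOH) ≈ 4.2

CH₃CH₂–OBz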